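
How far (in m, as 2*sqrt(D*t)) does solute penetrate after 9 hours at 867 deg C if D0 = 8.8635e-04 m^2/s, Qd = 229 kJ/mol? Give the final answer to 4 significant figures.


Step 1: D = D0 * exp(-Qd/(R*T))
T = 1140.15 K
D = 8.8635e-04 * exp(-229e3 / (8.314 * 1140.15)) = 2.85666e-14 m^2/s
Step 2: L = 2*sqrt(D*t)
t = 9 h = 32400 s
L = 2*sqrt(2.85666e-14 * 32400) = 6.085e-05 m


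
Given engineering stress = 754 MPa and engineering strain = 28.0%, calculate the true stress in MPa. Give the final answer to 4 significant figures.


sigma_true = sigma_eng * (1 + epsilon_eng)
sigma_true = 754 * (1 + 0.28)
sigma_true = 965.1 MPa


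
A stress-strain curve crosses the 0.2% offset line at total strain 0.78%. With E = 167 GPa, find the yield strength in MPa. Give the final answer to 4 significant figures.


Offset strain = 0.002
Elastic strain at yield = total_strain - offset = 7.8e-03 - 0.002 = 5.8e-03
sigma_y = E * elastic_strain = 167000 * 5.8e-03
sigma_y = 968.6 MPa


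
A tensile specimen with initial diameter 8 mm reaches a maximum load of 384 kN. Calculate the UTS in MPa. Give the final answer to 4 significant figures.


A0 = pi*(d/2)^2 = pi*(8/2)^2 = 50.2655 mm^2
UTS = F_max / A0 = 384*1000 / 50.2655
UTS = 7639 MPa


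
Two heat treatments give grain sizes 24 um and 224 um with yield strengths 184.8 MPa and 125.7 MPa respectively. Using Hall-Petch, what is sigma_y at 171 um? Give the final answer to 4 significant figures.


sigma_y = sigma0 + k / sqrt(d)
1/sqrt(d1) = 1/sqrt(2.4e-05) = 204.124;  1/sqrt(d2) = 66.8153
k = (sigma1 - sigma2) / (1/sqrt(d1) - 1/sqrt(d2)) = (184.8 - 125.7) / (204.124 - 66.8153) = 0.430417 MPa*m^0.5
sigma0 = sigma1 - k/sqrt(d1) = 184.8 - 0.430417*204.124 = 96.9416 MPa
sigma_y(d3) = 96.9416 + 0.430417 / sqrt(1.71e-04) = 129.9 MPa


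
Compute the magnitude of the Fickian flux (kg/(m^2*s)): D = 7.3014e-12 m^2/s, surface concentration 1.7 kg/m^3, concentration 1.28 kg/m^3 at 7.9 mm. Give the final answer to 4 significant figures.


J = -D * (dC/dx) = D * (C1 - C2) / dx
J = 7.3014e-12 * (1.7 - 1.28) / 7.9e-03
J = 3.882e-10 kg/(m^2*s)


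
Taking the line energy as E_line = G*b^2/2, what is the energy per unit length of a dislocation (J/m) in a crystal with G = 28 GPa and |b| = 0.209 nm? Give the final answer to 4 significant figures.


E = G*b^2/2
b = 0.209 nm = 2.09e-10 m
G = 28 GPa = 2.8e+10 Pa
E = 0.5 * 2.8e+10 * (2.09e-10)^2
E = 6.115e-10 J/m


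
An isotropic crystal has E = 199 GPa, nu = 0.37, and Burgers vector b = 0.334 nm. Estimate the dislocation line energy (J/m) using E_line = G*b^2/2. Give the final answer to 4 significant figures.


Step 1: G = E / (2*(1+nu))
G = 199 / (2*(1+0.37)) = 72.6277 GPa = 7.26277e+10 Pa
Step 2: E_line = G*b^2/2
b = 0.334 nm = 3.34e-10 m
E_line = 0.5 * 7.26277e+10 * (3.34e-10)^2 = 4.051e-09 J/m


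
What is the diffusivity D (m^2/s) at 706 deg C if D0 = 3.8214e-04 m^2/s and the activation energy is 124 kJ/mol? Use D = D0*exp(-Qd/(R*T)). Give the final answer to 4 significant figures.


D = D0 * exp(-Qd / (R*T))
T = 979.15 K
D = 3.8214e-04 * exp(-124e3 / (8.314 * 979.15))
D = 9.268e-11 m^2/s


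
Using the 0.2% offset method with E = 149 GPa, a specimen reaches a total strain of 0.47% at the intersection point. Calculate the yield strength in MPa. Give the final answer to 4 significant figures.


Offset strain = 0.002
Elastic strain at yield = total_strain - offset = 4.7e-03 - 0.002 = 2.7e-03
sigma_y = E * elastic_strain = 149000 * 2.7e-03
sigma_y = 402.3 MPa


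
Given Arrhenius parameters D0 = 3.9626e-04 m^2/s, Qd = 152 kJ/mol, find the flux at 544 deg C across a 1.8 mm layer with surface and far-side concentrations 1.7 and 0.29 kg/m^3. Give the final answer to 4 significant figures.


Step 1: D = D0 * exp(-Qd/(R*T))
T = 544 + 273.15 = 817.15 K
D = 3.9626e-04 * exp(-152e3 / (8.314 * 817.15)) = 7.60923e-14 m^2/s
Step 2: J = D * (C1 - C2) / dx
J = 7.60923e-14 * (1.7 - 0.29) / 1.8e-03
J = 5.961e-11 kg/(m^2*s)


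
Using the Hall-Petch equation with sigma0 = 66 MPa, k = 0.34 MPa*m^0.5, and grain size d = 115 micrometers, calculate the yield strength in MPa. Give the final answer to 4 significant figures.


sigma_y = sigma0 + k / sqrt(d)
d = 115 um = 1.15e-04 m
sigma_y = 66 + 0.34 / sqrt(1.15e-04)
sigma_y = 97.71 MPa


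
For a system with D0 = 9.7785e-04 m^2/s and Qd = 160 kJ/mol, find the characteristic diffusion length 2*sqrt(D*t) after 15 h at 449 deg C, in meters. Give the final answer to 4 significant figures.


Step 1: D = D0 * exp(-Qd/(R*T))
T = 722.15 K
D = 9.7785e-04 * exp(-160e3 / (8.314 * 722.15)) = 2.61045e-15 m^2/s
Step 2: L = 2*sqrt(D*t)
t = 15 h = 54000 s
L = 2*sqrt(2.61045e-15 * 54000) = 2.375e-05 m


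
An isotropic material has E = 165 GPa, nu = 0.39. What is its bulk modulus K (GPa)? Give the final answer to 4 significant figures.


K = E / (3*(1-2*nu))
K = 165 / (3*(1-2*0.39))
K = 250 GPa


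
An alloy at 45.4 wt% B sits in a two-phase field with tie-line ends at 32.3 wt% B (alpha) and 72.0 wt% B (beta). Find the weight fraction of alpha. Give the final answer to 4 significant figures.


f_alpha = (C_beta - C0) / (C_beta - C_alpha)
f_alpha = (72.0 - 45.4) / (72.0 - 32.3)
f_alpha = 0.67


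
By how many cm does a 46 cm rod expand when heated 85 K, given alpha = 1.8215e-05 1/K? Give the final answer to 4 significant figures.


dL = L0 * alpha * dT
dL = 46 * 1.8215e-05 * 85
dL = 0.07122 cm


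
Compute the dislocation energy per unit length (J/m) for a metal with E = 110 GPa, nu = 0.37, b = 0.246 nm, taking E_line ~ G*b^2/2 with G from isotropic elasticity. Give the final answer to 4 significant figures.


Step 1: G = E / (2*(1+nu))
G = 110 / (2*(1+0.37)) = 40.146 GPa = 4.0146e+10 Pa
Step 2: E_line = G*b^2/2
b = 0.246 nm = 2.46e-10 m
E_line = 0.5 * 4.0146e+10 * (2.46e-10)^2 = 1.215e-09 J/m


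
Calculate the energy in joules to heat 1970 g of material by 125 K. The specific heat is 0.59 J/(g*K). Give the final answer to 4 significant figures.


Q = m * cp * dT
Q = 1970 * 0.59 * 125
Q = 145300 J


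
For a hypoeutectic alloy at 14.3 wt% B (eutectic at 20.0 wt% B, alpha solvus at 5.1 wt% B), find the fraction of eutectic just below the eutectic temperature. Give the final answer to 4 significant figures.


f_primary = (C_e - C0) / (C_e - C_alpha_max)
f_primary = (20.0 - 14.3) / (20.0 - 5.1)
f_primary = 0.38255
f_eutectic = 1 - 0.38255 = 0.6174


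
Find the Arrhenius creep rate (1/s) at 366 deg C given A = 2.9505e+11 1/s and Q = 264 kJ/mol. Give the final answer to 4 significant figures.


rate = A * exp(-Q / (R*T))
T = 366 + 273.15 = 639.15 K
rate = 2.9505e+11 * exp(-264e3 / (8.314 * 639.15))
rate = 7.828e-11 1/s


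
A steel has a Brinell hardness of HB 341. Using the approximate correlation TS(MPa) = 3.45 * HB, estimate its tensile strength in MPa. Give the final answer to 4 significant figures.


TS (MPa) = 3.45 * HB
TS = 3.45 * 341
TS = 1176 MPa


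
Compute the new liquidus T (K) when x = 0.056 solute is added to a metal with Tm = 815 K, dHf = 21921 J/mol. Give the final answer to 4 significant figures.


dT = R*Tm^2*x / dHf
dT = 8.314 * 815^2 * 0.056 / 21921
dT = 14.1076 K
T_new = 815 - 14.1076 = 800.9 K


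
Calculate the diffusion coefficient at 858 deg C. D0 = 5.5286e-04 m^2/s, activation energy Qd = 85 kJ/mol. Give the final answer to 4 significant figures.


D = D0 * exp(-Qd / (R*T))
T = 1131.15 K
D = 5.5286e-04 * exp(-85e3 / (8.314 * 1131.15))
D = 6.566e-08 m^2/s


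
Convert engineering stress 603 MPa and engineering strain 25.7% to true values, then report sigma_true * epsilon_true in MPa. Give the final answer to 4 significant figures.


sigma_true = sigma_eng * (1 + epsilon_eng)
sigma_true = 603 * (1 + 0.257) = 757.971 MPa
epsilon_true = ln(1 + epsilon_eng)
epsilon_true = ln(1 + 0.257) = 0.228728
sigma_true * epsilon_true = 757.971 * 0.228728 = 173.4 MPa


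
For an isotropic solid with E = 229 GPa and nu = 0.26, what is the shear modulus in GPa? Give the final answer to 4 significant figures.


G = E / (2*(1+nu))
G = 229 / (2*(1+0.26))
G = 90.87 GPa


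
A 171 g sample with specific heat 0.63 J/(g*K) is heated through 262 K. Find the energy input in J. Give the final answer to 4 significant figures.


Q = m * cp * dT
Q = 171 * 0.63 * 262
Q = 28230 J


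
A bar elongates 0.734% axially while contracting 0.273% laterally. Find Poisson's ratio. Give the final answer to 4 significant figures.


nu = -epsilon_lat / epsilon_axial
Lateral strain is contraction (negative), so using magnitudes:
nu = 0.273 / 0.734
nu = 0.3719


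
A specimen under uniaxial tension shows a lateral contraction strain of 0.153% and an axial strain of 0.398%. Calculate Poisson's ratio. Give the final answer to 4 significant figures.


nu = -epsilon_lat / epsilon_axial
Lateral strain is contraction (negative), so using magnitudes:
nu = 0.153 / 0.398
nu = 0.3844


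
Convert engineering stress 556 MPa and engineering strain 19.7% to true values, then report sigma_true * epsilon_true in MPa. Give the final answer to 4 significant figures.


sigma_true = sigma_eng * (1 + epsilon_eng)
sigma_true = 556 * (1 + 0.197) = 665.532 MPa
epsilon_true = ln(1 + epsilon_eng)
epsilon_true = ln(1 + 0.197) = 0.179818
sigma_true * epsilon_true = 665.532 * 0.179818 = 119.7 MPa


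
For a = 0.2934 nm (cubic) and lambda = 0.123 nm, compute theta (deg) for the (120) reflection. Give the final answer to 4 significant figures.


d = a / sqrt(h^2+k^2+l^2)
d = 0.2934 / sqrt(5) = 0.131212 nm
lambda = 2*d*sin(theta)  =>  sin(theta) = lambda / (2*d)
sin(theta) = 0.123 / (2 * 0.131212) = 0.468705
theta = 27.95 deg


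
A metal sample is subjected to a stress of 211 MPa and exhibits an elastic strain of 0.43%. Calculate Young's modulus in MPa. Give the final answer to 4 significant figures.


E = sigma / epsilon
epsilon = 0.43% = 4.3e-03
E = 211 / 4.3e-03
E = 49070 MPa


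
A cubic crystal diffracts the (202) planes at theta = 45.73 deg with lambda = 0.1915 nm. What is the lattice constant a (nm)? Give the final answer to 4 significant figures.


d = lambda / (2*sin(theta))
d = 0.1915 / (2*sin(45.73 deg))
d = 0.133718 nm
a = d * sqrt(h^2+k^2+l^2) = 0.133718 * sqrt(8)
a = 0.3782 nm


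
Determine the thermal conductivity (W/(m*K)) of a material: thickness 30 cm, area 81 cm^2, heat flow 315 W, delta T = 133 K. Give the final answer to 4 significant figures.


k = Q*L / (A*dT)
L = 0.3 m, A = 8.1e-03 m^2
k = 315 * 0.3 / (8.1e-03 * 133)
k = 87.72 W/(m*K)


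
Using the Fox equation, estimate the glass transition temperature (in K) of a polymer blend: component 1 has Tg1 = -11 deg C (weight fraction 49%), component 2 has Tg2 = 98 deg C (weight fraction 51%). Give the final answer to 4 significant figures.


1/Tg = w1/Tg1 + w2/Tg2 (in Kelvin)
Tg1 = 262.15 K, Tg2 = 371.15 K
1/Tg = 0.49/262.15 + 0.51/371.15
Tg = 308.3 K


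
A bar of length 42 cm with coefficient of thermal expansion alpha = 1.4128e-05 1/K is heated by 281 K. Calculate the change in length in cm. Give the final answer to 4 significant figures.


dL = L0 * alpha * dT
dL = 42 * 1.4128e-05 * 281
dL = 0.1667 cm


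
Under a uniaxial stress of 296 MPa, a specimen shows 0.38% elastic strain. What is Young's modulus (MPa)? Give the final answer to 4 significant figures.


E = sigma / epsilon
epsilon = 0.38% = 3.8e-03
E = 296 / 3.8e-03
E = 77890 MPa


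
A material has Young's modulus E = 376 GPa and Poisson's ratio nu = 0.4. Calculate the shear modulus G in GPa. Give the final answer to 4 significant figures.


G = E / (2*(1+nu))
G = 376 / (2*(1+0.4))
G = 134.3 GPa


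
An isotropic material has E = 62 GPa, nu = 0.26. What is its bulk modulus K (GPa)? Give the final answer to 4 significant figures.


K = E / (3*(1-2*nu))
K = 62 / (3*(1-2*0.26))
K = 43.06 GPa


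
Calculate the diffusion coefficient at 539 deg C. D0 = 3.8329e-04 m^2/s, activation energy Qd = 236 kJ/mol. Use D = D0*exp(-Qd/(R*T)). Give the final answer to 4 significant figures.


D = D0 * exp(-Qd / (R*T))
T = 812.15 K
D = 3.8329e-04 * exp(-236e3 / (8.314 * 812.15))
D = 2.537e-19 m^2/s


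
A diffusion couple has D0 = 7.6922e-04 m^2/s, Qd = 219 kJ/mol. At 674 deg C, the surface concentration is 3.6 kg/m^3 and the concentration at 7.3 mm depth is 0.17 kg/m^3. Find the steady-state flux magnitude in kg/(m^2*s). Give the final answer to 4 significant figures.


Step 1: D = D0 * exp(-Qd/(R*T))
T = 674 + 273.15 = 947.15 K
D = 7.6922e-04 * exp(-219e3 / (8.314 * 947.15)) = 6.42573e-16 m^2/s
Step 2: J = D * (C1 - C2) / dx
J = 6.42573e-16 * (3.6 - 0.17) / 7.3e-03
J = 3.019e-13 kg/(m^2*s)


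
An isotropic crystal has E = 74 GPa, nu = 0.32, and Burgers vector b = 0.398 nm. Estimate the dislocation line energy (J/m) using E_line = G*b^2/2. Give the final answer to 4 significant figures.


Step 1: G = E / (2*(1+nu))
G = 74 / (2*(1+0.32)) = 28.0303 GPa = 2.80303e+10 Pa
Step 2: E_line = G*b^2/2
b = 0.398 nm = 3.98e-10 m
E_line = 0.5 * 2.80303e+10 * (3.98e-10)^2 = 2.22e-09 J/m


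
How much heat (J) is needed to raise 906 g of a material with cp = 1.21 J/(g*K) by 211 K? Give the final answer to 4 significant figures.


Q = m * cp * dT
Q = 906 * 1.21 * 211
Q = 231300 J


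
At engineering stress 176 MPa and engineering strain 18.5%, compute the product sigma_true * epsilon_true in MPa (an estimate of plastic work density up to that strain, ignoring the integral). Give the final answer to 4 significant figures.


sigma_true = sigma_eng * (1 + epsilon_eng)
sigma_true = 176 * (1 + 0.185) = 208.56 MPa
epsilon_true = ln(1 + epsilon_eng)
epsilon_true = ln(1 + 0.185) = 0.169743
sigma_true * epsilon_true = 208.56 * 0.169743 = 35.4 MPa


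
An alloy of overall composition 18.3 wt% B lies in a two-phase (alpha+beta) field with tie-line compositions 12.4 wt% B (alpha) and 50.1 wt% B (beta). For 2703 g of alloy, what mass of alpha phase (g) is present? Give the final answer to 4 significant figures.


f_alpha = (C_beta - C0) / (C_beta - C_alpha)
f_alpha = (50.1 - 18.3) / (50.1 - 12.4) = 0.843501
m_alpha = f_alpha * m_total = 0.843501 * 2703 = 2280 g


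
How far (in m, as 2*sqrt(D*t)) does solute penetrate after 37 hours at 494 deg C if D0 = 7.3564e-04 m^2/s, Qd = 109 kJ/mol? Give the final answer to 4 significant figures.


Step 1: D = D0 * exp(-Qd/(R*T))
T = 767.15 K
D = 7.3564e-04 * exp(-109e3 / (8.314 * 767.15)) = 2.78402e-11 m^2/s
Step 2: L = 2*sqrt(D*t)
t = 37 h = 133200 s
L = 2*sqrt(2.78402e-11 * 133200) = 3.851e-03 m


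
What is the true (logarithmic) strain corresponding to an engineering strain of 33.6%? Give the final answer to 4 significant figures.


epsilon_true = ln(1 + epsilon_eng)
epsilon_true = ln(1 + 0.336)
epsilon_true = 0.2897


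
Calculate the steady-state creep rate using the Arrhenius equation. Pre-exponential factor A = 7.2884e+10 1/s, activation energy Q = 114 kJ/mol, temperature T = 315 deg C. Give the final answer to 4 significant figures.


rate = A * exp(-Q / (R*T))
T = 315 + 273.15 = 588.15 K
rate = 7.2884e+10 * exp(-114e3 / (8.314 * 588.15))
rate = 5.467 1/s


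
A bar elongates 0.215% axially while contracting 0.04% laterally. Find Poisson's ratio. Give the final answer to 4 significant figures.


nu = -epsilon_lat / epsilon_axial
Lateral strain is contraction (negative), so using magnitudes:
nu = 0.04 / 0.215
nu = 0.186


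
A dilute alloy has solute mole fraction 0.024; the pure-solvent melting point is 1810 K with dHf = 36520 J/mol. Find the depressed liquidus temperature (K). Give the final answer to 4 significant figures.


dT = R*Tm^2*x / dHf
dT = 8.314 * 1810^2 * 0.024 / 36520
dT = 17.8998 K
T_new = 1810 - 17.8998 = 1792 K


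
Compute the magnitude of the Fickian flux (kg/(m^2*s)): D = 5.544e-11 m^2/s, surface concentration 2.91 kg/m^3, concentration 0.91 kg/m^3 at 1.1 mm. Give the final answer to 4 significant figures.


J = -D * (dC/dx) = D * (C1 - C2) / dx
J = 5.544e-11 * (2.91 - 0.91) / 1.1e-03
J = 1.008e-07 kg/(m^2*s)


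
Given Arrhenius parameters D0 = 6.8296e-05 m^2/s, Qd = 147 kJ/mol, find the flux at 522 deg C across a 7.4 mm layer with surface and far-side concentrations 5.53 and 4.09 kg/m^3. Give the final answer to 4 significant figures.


Step 1: D = D0 * exp(-Qd/(R*T))
T = 522 + 273.15 = 795.15 K
D = 6.8296e-05 * exp(-147e3 / (8.314 * 795.15)) = 1.50449e-14 m^2/s
Step 2: J = D * (C1 - C2) / dx
J = 1.50449e-14 * (5.53 - 4.09) / 7.4e-03
J = 2.928e-12 kg/(m^2*s)


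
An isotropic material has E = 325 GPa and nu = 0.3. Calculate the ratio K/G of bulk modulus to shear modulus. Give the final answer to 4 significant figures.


G = E / (2*(1+nu))
G = 325 / (2*(1+0.3)) = 125 GPa
K = E / (3*(1-2*nu))
K = 325 / (3*(1-2*0.3)) = 270.833 GPa
K/G = 270.833 / 125 = 2.167


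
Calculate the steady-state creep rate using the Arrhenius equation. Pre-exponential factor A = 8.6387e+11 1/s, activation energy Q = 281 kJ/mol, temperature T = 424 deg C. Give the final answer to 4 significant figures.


rate = A * exp(-Q / (R*T))
T = 424 + 273.15 = 697.15 K
rate = 8.6387e+11 * exp(-281e3 / (8.314 * 697.15))
rate = 7.612e-10 1/s


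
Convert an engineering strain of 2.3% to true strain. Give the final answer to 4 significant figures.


epsilon_true = ln(1 + epsilon_eng)
epsilon_true = ln(1 + 0.023)
epsilon_true = 0.02274


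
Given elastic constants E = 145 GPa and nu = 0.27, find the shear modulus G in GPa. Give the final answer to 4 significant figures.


G = E / (2*(1+nu))
G = 145 / (2*(1+0.27))
G = 57.09 GPa


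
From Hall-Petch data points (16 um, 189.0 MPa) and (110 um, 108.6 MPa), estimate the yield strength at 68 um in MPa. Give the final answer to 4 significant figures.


sigma_y = sigma0 + k / sqrt(d)
1/sqrt(d1) = 1/sqrt(1.6e-05) = 250;  1/sqrt(d2) = 95.3463
k = (sigma1 - sigma2) / (1/sqrt(d1) - 1/sqrt(d2)) = (189.0 - 108.6) / (250 - 95.3463) = 0.519871 MPa*m^0.5
sigma0 = sigma1 - k/sqrt(d1) = 189.0 - 0.519871*250 = 59.0322 MPa
sigma_y(d3) = 59.0322 + 0.519871 / sqrt(6.8e-05) = 122.1 MPa


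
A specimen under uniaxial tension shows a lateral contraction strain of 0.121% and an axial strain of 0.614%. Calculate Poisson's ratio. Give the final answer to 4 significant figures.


nu = -epsilon_lat / epsilon_axial
Lateral strain is contraction (negative), so using magnitudes:
nu = 0.121 / 0.614
nu = 0.1971


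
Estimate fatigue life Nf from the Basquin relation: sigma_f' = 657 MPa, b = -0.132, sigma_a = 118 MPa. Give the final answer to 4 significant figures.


sigma_a = sigma_f' * (2*Nf)^b
2*Nf = (sigma_a / sigma_f')^(1/b)
2*Nf = (118 / 657)^(1/-0.132)
2*Nf = 445776
Nf = 222900 cycles


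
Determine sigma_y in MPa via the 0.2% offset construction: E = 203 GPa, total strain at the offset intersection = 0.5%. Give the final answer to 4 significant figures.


Offset strain = 0.002
Elastic strain at yield = total_strain - offset = 5e-03 - 0.002 = 3e-03
sigma_y = E * elastic_strain = 203000 * 3e-03
sigma_y = 609 MPa


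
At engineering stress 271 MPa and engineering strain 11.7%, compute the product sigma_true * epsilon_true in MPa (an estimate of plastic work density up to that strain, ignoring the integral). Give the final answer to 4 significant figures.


sigma_true = sigma_eng * (1 + epsilon_eng)
sigma_true = 271 * (1 + 0.117) = 302.707 MPa
epsilon_true = ln(1 + epsilon_eng)
epsilon_true = ln(1 + 0.117) = 0.110647
sigma_true * epsilon_true = 302.707 * 0.110647 = 33.49 MPa


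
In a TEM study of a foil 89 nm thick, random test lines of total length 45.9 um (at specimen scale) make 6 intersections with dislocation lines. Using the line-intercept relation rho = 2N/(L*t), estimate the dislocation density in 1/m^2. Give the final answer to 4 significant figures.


rho = 2N / (L * t)
L = 45.9 um = 4.59e-05 m, t = 89 nm = 8.9e-08 m
rho = 2 * 6 / (4.59e-05 * 8.9e-08)
rho = 2.938e+12 1/m^2


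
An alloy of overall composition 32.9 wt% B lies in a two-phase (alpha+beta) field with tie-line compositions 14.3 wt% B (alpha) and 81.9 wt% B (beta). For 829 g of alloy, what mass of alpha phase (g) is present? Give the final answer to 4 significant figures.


f_alpha = (C_beta - C0) / (C_beta - C_alpha)
f_alpha = (81.9 - 32.9) / (81.9 - 14.3) = 0.724852
m_alpha = f_alpha * m_total = 0.724852 * 829 = 600.9 g


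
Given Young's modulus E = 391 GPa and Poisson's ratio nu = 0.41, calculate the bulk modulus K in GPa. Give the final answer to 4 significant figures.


K = E / (3*(1-2*nu))
K = 391 / (3*(1-2*0.41))
K = 724.1 GPa


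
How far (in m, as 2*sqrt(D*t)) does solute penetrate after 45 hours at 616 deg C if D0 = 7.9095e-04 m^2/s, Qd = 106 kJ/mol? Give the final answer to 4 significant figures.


Step 1: D = D0 * exp(-Qd/(R*T))
T = 889.15 K
D = 7.9095e-04 * exp(-106e3 / (8.314 * 889.15)) = 4.68568e-10 m^2/s
Step 2: L = 2*sqrt(D*t)
t = 45 h = 162000 s
L = 2*sqrt(4.68568e-10 * 162000) = 0.01743 m


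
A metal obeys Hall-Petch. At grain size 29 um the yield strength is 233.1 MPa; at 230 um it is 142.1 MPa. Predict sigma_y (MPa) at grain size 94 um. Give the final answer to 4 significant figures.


sigma_y = sigma0 + k / sqrt(d)
1/sqrt(d1) = 1/sqrt(2.9e-05) = 185.695;  1/sqrt(d2) = 65.938
k = (sigma1 - sigma2) / (1/sqrt(d1) - 1/sqrt(d2)) = (233.1 - 142.1) / (185.695 - 65.938) = 0.75987 MPa*m^0.5
sigma0 = sigma1 - k/sqrt(d1) = 233.1 - 0.75987*185.695 = 91.9956 MPa
sigma_y(d3) = 91.9956 + 0.75987 / sqrt(9.4e-05) = 170.4 MPa


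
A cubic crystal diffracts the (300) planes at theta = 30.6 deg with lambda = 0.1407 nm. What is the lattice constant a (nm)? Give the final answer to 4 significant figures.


d = lambda / (2*sin(theta))
d = 0.1407 / (2*sin(30.6 deg))
d = 0.138201 nm
a = d * sqrt(h^2+k^2+l^2) = 0.138201 * sqrt(9)
a = 0.4146 nm


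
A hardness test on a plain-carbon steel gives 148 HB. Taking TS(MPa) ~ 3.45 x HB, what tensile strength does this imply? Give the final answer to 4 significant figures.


TS (MPa) = 3.45 * HB
TS = 3.45 * 148
TS = 510.6 MPa


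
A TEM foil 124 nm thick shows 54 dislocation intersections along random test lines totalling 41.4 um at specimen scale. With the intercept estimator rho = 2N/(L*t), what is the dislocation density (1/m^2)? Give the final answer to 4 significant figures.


rho = 2N / (L * t)
L = 41.4 um = 4.14e-05 m, t = 124 nm = 1.24e-07 m
rho = 2 * 54 / (4.14e-05 * 1.24e-07)
rho = 2.104e+13 1/m^2


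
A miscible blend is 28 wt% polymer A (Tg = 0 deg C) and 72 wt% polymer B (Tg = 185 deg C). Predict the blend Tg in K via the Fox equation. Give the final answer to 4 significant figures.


1/Tg = w1/Tg1 + w2/Tg2 (in Kelvin)
Tg1 = 273.15 K, Tg2 = 458.15 K
1/Tg = 0.28/273.15 + 0.72/458.15
Tg = 385.1 K


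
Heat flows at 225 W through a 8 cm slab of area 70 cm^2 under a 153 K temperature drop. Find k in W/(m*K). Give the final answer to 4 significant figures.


k = Q*L / (A*dT)
L = 0.08 m, A = 7e-03 m^2
k = 225 * 0.08 / (7e-03 * 153)
k = 16.81 W/(m*K)


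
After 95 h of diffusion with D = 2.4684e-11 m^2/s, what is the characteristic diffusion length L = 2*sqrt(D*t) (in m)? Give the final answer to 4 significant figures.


t = 95 hr = 342000 s
Diffusion length = 2*sqrt(D*t)
= 2*sqrt(2.4684e-11 * 342000)
= 5.811e-03 m


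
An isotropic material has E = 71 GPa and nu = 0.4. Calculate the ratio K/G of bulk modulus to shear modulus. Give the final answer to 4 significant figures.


G = E / (2*(1+nu))
G = 71 / (2*(1+0.4)) = 25.3571 GPa
K = E / (3*(1-2*nu))
K = 71 / (3*(1-2*0.4)) = 118.333 GPa
K/G = 118.333 / 25.3571 = 4.667


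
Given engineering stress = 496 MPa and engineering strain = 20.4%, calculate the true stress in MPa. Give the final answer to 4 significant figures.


sigma_true = sigma_eng * (1 + epsilon_eng)
sigma_true = 496 * (1 + 0.204)
sigma_true = 597.2 MPa


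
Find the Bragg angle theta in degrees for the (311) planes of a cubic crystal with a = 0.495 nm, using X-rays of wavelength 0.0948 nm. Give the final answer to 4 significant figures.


d = a / sqrt(h^2+k^2+l^2)
d = 0.495 / sqrt(11) = 0.149248 nm
lambda = 2*d*sin(theta)  =>  sin(theta) = lambda / (2*d)
sin(theta) = 0.0948 / (2 * 0.149248) = 0.317592
theta = 18.52 deg


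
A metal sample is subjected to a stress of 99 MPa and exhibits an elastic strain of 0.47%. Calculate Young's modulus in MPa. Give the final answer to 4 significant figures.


E = sigma / epsilon
epsilon = 0.47% = 4.7e-03
E = 99 / 4.7e-03
E = 21060 MPa


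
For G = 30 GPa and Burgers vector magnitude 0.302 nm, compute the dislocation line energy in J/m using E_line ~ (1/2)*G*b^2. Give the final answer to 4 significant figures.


E = G*b^2/2
b = 0.302 nm = 3.02e-10 m
G = 30 GPa = 3e+10 Pa
E = 0.5 * 3e+10 * (3.02e-10)^2
E = 1.368e-09 J/m


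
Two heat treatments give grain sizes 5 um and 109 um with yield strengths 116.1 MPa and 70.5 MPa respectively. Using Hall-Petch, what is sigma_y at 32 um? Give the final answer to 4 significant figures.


sigma_y = sigma0 + k / sqrt(d)
1/sqrt(d1) = 1/sqrt(5e-06) = 447.214;  1/sqrt(d2) = 95.7826
k = (sigma1 - sigma2) / (1/sqrt(d1) - 1/sqrt(d2)) = (116.1 - 70.5) / (447.214 - 95.7826) = 0.129755 MPa*m^0.5
sigma0 = sigma1 - k/sqrt(d1) = 116.1 - 0.129755*447.214 = 58.0717 MPa
sigma_y(d3) = 58.0717 + 0.129755 / sqrt(3.2e-05) = 81.01 MPa


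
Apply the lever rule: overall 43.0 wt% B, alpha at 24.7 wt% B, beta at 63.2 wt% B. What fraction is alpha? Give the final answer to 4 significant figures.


f_alpha = (C_beta - C0) / (C_beta - C_alpha)
f_alpha = (63.2 - 43.0) / (63.2 - 24.7)
f_alpha = 0.5247


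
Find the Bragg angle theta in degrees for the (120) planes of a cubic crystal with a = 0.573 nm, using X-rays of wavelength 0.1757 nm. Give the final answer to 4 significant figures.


d = a / sqrt(h^2+k^2+l^2)
d = 0.573 / sqrt(5) = 0.256253 nm
lambda = 2*d*sin(theta)  =>  sin(theta) = lambda / (2*d)
sin(theta) = 0.1757 / (2 * 0.256253) = 0.342825
theta = 20.05 deg


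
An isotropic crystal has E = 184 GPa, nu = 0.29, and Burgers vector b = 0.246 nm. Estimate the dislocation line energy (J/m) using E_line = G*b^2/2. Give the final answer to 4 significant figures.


Step 1: G = E / (2*(1+nu))
G = 184 / (2*(1+0.29)) = 71.3178 GPa = 7.13178e+10 Pa
Step 2: E_line = G*b^2/2
b = 0.246 nm = 2.46e-10 m
E_line = 0.5 * 7.13178e+10 * (2.46e-10)^2 = 2.158e-09 J/m


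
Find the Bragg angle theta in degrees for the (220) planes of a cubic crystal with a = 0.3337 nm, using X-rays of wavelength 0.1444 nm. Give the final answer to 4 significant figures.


d = a / sqrt(h^2+k^2+l^2)
d = 0.3337 / sqrt(8) = 0.117981 nm
lambda = 2*d*sin(theta)  =>  sin(theta) = lambda / (2*d)
sin(theta) = 0.1444 / (2 * 0.117981) = 0.611964
theta = 37.73 deg


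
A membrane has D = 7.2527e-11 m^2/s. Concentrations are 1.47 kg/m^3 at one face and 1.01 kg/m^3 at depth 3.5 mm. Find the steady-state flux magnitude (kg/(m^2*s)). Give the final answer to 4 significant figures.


J = -D * (dC/dx) = D * (C1 - C2) / dx
J = 7.2527e-11 * (1.47 - 1.01) / 3.5e-03
J = 9.532e-09 kg/(m^2*s)


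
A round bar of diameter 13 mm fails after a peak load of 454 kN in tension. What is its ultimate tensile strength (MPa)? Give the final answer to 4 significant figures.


A0 = pi*(d/2)^2 = pi*(13/2)^2 = 132.732 mm^2
UTS = F_max / A0 = 454*1000 / 132.732
UTS = 3420 MPa


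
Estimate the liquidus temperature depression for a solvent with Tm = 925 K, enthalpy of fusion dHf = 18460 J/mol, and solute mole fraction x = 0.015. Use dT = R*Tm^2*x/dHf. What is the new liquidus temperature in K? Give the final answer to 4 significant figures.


dT = R*Tm^2*x / dHf
dT = 8.314 * 925^2 * 0.015 / 18460
dT = 5.78034 K
T_new = 925 - 5.78034 = 919.2 K


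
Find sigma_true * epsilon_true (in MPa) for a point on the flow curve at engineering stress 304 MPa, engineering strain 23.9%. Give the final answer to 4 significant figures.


sigma_true = sigma_eng * (1 + epsilon_eng)
sigma_true = 304 * (1 + 0.239) = 376.656 MPa
epsilon_true = ln(1 + epsilon_eng)
epsilon_true = ln(1 + 0.239) = 0.214305
sigma_true * epsilon_true = 376.656 * 0.214305 = 80.72 MPa


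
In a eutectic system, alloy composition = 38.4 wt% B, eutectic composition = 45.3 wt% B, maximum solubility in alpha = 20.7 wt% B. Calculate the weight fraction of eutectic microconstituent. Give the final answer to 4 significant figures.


f_primary = (C_e - C0) / (C_e - C_alpha_max)
f_primary = (45.3 - 38.4) / (45.3 - 20.7)
f_primary = 0.280488
f_eutectic = 1 - 0.280488 = 0.7195


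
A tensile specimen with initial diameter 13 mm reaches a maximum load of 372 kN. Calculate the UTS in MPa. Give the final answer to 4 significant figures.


A0 = pi*(d/2)^2 = pi*(13/2)^2 = 132.732 mm^2
UTS = F_max / A0 = 372*1000 / 132.732
UTS = 2803 MPa


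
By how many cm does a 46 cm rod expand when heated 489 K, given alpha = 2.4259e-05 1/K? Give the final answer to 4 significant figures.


dL = L0 * alpha * dT
dL = 46 * 2.4259e-05 * 489
dL = 0.5457 cm


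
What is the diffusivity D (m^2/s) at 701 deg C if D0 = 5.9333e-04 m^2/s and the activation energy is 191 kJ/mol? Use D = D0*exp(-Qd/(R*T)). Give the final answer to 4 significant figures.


D = D0 * exp(-Qd / (R*T))
T = 974.15 K
D = 5.9333e-04 * exp(-191e3 / (8.314 * 974.15))
D = 3.399e-14 m^2/s


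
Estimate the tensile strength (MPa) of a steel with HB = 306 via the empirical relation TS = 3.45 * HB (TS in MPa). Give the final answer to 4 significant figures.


TS (MPa) = 3.45 * HB
TS = 3.45 * 306
TS = 1056 MPa


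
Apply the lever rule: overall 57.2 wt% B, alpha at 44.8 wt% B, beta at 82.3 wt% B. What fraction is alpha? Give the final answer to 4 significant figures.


f_alpha = (C_beta - C0) / (C_beta - C_alpha)
f_alpha = (82.3 - 57.2) / (82.3 - 44.8)
f_alpha = 0.6693


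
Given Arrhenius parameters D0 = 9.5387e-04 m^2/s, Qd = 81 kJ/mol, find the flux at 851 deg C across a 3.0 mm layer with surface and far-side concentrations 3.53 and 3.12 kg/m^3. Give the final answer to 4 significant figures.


Step 1: D = D0 * exp(-Qd/(R*T))
T = 851 + 273.15 = 1124.15 K
D = 9.5387e-04 * exp(-81e3 / (8.314 * 1124.15)) = 1.64292e-07 m^2/s
Step 2: J = D * (C1 - C2) / dx
J = 1.64292e-07 * (3.53 - 3.12) / 3e-03
J = 2.245e-05 kg/(m^2*s)


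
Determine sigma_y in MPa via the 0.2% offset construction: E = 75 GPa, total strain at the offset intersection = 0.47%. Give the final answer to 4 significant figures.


Offset strain = 0.002
Elastic strain at yield = total_strain - offset = 4.7e-03 - 0.002 = 2.7e-03
sigma_y = E * elastic_strain = 75000 * 2.7e-03
sigma_y = 202.5 MPa


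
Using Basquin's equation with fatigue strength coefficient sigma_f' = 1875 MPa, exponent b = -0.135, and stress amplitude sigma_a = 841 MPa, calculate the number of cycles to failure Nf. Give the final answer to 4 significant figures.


sigma_a = sigma_f' * (2*Nf)^b
2*Nf = (sigma_a / sigma_f')^(1/b)
2*Nf = (841 / 1875)^(1/-0.135)
2*Nf = 379.576
Nf = 189.8 cycles


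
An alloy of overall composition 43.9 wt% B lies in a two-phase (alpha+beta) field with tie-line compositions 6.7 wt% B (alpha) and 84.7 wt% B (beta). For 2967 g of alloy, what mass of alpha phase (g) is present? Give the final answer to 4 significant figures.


f_alpha = (C_beta - C0) / (C_beta - C_alpha)
f_alpha = (84.7 - 43.9) / (84.7 - 6.7) = 0.523077
m_alpha = f_alpha * m_total = 0.523077 * 2967 = 1552 g


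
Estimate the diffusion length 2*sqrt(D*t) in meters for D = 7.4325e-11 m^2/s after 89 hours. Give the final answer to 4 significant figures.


t = 89 hr = 320400 s
Diffusion length = 2*sqrt(D*t)
= 2*sqrt(7.4325e-11 * 320400)
= 9.76e-03 m


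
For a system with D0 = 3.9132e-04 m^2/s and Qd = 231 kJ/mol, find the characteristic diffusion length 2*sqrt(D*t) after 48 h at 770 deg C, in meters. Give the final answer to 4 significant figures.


Step 1: D = D0 * exp(-Qd/(R*T))
T = 1043.15 K
D = 3.9132e-04 * exp(-231e3 / (8.314 * 1043.15)) = 1.05933e-15 m^2/s
Step 2: L = 2*sqrt(D*t)
t = 48 h = 172800 s
L = 2*sqrt(1.05933e-15 * 172800) = 2.706e-05 m


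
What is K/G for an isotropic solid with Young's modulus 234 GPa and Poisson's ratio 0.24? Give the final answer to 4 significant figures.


G = E / (2*(1+nu))
G = 234 / (2*(1+0.24)) = 94.3548 GPa
K = E / (3*(1-2*nu))
K = 234 / (3*(1-2*0.24)) = 150 GPa
K/G = 150 / 94.3548 = 1.59


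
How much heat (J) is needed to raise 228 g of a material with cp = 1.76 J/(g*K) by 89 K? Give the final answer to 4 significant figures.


Q = m * cp * dT
Q = 228 * 1.76 * 89
Q = 35710 J


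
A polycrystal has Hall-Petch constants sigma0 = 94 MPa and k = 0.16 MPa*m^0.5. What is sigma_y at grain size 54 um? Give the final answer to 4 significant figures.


sigma_y = sigma0 + k / sqrt(d)
d = 54 um = 5.4e-05 m
sigma_y = 94 + 0.16 / sqrt(5.4e-05)
sigma_y = 115.8 MPa


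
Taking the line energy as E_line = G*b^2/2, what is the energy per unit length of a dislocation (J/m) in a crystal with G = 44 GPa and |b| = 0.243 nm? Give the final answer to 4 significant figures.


E = G*b^2/2
b = 0.243 nm = 2.43e-10 m
G = 44 GPa = 4.4e+10 Pa
E = 0.5 * 4.4e+10 * (2.43e-10)^2
E = 1.299e-09 J/m


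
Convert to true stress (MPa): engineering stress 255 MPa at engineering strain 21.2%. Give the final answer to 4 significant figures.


sigma_true = sigma_eng * (1 + epsilon_eng)
sigma_true = 255 * (1 + 0.212)
sigma_true = 309.1 MPa


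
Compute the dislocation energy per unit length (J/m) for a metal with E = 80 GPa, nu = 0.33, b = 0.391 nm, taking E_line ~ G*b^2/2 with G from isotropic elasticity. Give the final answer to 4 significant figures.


Step 1: G = E / (2*(1+nu))
G = 80 / (2*(1+0.33)) = 30.0752 GPa = 3.00752e+10 Pa
Step 2: E_line = G*b^2/2
b = 0.391 nm = 3.91e-10 m
E_line = 0.5 * 3.00752e+10 * (3.91e-10)^2 = 2.299e-09 J/m


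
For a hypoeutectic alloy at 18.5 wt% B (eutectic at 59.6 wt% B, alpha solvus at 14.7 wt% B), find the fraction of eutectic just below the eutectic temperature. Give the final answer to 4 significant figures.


f_primary = (C_e - C0) / (C_e - C_alpha_max)
f_primary = (59.6 - 18.5) / (59.6 - 14.7)
f_primary = 0.915367
f_eutectic = 1 - 0.915367 = 0.08463


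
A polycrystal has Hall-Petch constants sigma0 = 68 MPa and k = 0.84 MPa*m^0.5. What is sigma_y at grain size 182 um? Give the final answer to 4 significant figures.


sigma_y = sigma0 + k / sqrt(d)
d = 182 um = 1.82e-04 m
sigma_y = 68 + 0.84 / sqrt(1.82e-04)
sigma_y = 130.3 MPa


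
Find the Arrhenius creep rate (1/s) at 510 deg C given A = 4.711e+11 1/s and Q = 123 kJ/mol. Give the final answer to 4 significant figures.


rate = A * exp(-Q / (R*T))
T = 510 + 273.15 = 783.15 K
rate = 4.711e+11 * exp(-123e3 / (8.314 * 783.15))
rate = 2944 1/s


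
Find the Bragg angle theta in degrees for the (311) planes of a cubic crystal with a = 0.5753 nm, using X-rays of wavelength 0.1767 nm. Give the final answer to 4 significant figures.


d = a / sqrt(h^2+k^2+l^2)
d = 0.5753 / sqrt(11) = 0.173459 nm
lambda = 2*d*sin(theta)  =>  sin(theta) = lambda / (2*d)
sin(theta) = 0.1767 / (2 * 0.173459) = 0.509341
theta = 30.62 deg


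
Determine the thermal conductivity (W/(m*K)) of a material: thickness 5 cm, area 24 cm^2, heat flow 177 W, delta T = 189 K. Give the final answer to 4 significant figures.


k = Q*L / (A*dT)
L = 0.05 m, A = 2.4e-03 m^2
k = 177 * 0.05 / (2.4e-03 * 189)
k = 19.51 W/(m*K)


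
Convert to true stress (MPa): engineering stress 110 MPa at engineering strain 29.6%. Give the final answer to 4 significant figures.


sigma_true = sigma_eng * (1 + epsilon_eng)
sigma_true = 110 * (1 + 0.296)
sigma_true = 142.6 MPa


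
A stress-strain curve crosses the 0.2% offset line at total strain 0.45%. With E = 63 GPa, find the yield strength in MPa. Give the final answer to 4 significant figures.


Offset strain = 0.002
Elastic strain at yield = total_strain - offset = 4.5e-03 - 0.002 = 2.5e-03
sigma_y = E * elastic_strain = 63000 * 2.5e-03
sigma_y = 157.5 MPa


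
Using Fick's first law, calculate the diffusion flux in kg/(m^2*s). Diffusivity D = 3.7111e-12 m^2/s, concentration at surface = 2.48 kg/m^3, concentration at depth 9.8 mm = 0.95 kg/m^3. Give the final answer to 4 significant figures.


J = -D * (dC/dx) = D * (C1 - C2) / dx
J = 3.7111e-12 * (2.48 - 0.95) / 9.8e-03
J = 5.794e-10 kg/(m^2*s)


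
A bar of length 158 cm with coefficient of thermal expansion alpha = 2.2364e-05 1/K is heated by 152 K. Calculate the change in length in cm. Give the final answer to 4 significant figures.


dL = L0 * alpha * dT
dL = 158 * 2.2364e-05 * 152
dL = 0.5371 cm


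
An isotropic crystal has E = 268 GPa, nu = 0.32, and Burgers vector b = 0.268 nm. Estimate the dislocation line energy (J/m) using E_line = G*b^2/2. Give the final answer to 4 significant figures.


Step 1: G = E / (2*(1+nu))
G = 268 / (2*(1+0.32)) = 101.515 GPa = 1.01515e+11 Pa
Step 2: E_line = G*b^2/2
b = 0.268 nm = 2.68e-10 m
E_line = 0.5 * 1.01515e+11 * (2.68e-10)^2 = 3.646e-09 J/m


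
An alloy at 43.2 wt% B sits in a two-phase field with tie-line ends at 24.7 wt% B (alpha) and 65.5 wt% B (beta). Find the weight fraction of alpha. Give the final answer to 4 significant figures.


f_alpha = (C_beta - C0) / (C_beta - C_alpha)
f_alpha = (65.5 - 43.2) / (65.5 - 24.7)
f_alpha = 0.5466


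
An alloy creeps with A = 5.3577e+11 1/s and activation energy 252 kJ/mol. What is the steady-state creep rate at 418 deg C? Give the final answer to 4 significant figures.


rate = A * exp(-Q / (R*T))
T = 418 + 273.15 = 691.15 K
rate = 5.3577e+11 * exp(-252e3 / (8.314 * 691.15))
rate = 4.82e-08 1/s


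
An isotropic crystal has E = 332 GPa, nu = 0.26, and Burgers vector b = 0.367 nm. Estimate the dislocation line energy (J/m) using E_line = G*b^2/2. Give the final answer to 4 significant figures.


Step 1: G = E / (2*(1+nu))
G = 332 / (2*(1+0.26)) = 131.746 GPa = 1.31746e+11 Pa
Step 2: E_line = G*b^2/2
b = 0.367 nm = 3.67e-10 m
E_line = 0.5 * 1.31746e+11 * (3.67e-10)^2 = 8.872e-09 J/m


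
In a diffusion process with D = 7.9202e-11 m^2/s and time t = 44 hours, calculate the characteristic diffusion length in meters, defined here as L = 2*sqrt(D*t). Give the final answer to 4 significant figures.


t = 44 hr = 158400 s
Diffusion length = 2*sqrt(D*t)
= 2*sqrt(7.9202e-11 * 158400)
= 7.084e-03 m


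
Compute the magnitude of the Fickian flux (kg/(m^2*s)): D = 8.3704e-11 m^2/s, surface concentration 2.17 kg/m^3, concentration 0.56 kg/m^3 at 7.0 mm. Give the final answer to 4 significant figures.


J = -D * (dC/dx) = D * (C1 - C2) / dx
J = 8.3704e-11 * (2.17 - 0.56) / 7e-03
J = 1.925e-08 kg/(m^2*s)


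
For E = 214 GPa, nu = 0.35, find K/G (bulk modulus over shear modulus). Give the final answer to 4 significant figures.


G = E / (2*(1+nu))
G = 214 / (2*(1+0.35)) = 79.2593 GPa
K = E / (3*(1-2*nu))
K = 214 / (3*(1-2*0.35)) = 237.778 GPa
K/G = 237.778 / 79.2593 = 3


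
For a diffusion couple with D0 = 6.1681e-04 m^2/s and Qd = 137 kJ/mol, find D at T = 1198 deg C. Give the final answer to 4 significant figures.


D = D0 * exp(-Qd / (R*T))
T = 1471.15 K
D = 6.1681e-04 * exp(-137e3 / (8.314 * 1471.15))
D = 8.427e-09 m^2/s


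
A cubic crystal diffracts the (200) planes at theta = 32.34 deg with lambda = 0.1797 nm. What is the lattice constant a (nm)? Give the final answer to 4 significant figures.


d = lambda / (2*sin(theta))
d = 0.1797 / (2*sin(32.34 deg))
d = 0.167962 nm
a = d * sqrt(h^2+k^2+l^2) = 0.167962 * sqrt(4)
a = 0.3359 nm


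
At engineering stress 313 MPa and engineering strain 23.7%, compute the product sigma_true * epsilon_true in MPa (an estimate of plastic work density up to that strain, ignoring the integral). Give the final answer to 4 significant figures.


sigma_true = sigma_eng * (1 + epsilon_eng)
sigma_true = 313 * (1 + 0.237) = 387.181 MPa
epsilon_true = ln(1 + epsilon_eng)
epsilon_true = ln(1 + 0.237) = 0.212689
sigma_true * epsilon_true = 387.181 * 0.212689 = 82.35 MPa
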